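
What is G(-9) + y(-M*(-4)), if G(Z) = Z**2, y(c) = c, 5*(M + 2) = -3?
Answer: 353/5 ≈ 70.600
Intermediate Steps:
M = -13/5 (M = -2 + (1/5)*(-3) = -2 - 3/5 = -13/5 ≈ -2.6000)
G(-9) + y(-M*(-4)) = (-9)**2 - (-13)*(-4)/5 = 81 - 1*52/5 = 81 - 52/5 = 353/5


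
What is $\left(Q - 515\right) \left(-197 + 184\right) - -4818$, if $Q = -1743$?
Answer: $34172$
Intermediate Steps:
$\left(Q - 515\right) \left(-197 + 184\right) - -4818 = \left(-1743 - 515\right) \left(-197 + 184\right) - -4818 = \left(-2258\right) \left(-13\right) + 4818 = 29354 + 4818 = 34172$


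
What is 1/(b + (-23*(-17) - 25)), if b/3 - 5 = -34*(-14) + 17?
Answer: 1/1860 ≈ 0.00053763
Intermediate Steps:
b = 1494 (b = 15 + 3*(-34*(-14) + 17) = 15 + 3*(476 + 17) = 15 + 3*493 = 15 + 1479 = 1494)
1/(b + (-23*(-17) - 25)) = 1/(1494 + (-23*(-17) - 25)) = 1/(1494 + (391 - 25)) = 1/(1494 + 366) = 1/1860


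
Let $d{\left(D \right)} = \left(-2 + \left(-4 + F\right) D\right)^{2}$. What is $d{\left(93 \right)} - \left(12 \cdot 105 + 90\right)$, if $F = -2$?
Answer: $312250$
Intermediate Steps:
$d{\left(D \right)} = \left(-2 - 6 D\right)^{2}$ ($d{\left(D \right)} = \left(-2 + \left(-4 - 2\right) D\right)^{2} = \left(-2 - 6 D\right)^{2}$)
$d{\left(93 \right)} - \left(12 \cdot 105 + 90\right) = 4 \left(1 + 3 \cdot 93\right)^{2} - \left(12 \cdot 105 + 90\right) = 4 \left(1 + 279\right)^{2} - \left(1260 + 90\right) = 4 \cdot 280^{2} - 1350 = 4 \cdot 78400 - 1350 = 313600 - 1350 = 312250$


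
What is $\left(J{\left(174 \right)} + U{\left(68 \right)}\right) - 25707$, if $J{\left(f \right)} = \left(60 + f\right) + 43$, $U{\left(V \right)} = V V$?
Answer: $-20806$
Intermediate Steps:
$U{\left(V \right)} = V^{2}$
$J{\left(f \right)} = 103 + f$
$\left(J{\left(174 \right)} + U{\left(68 \right)}\right) - 25707 = \left(\left(103 + 174\right) + 68^{2}\right) - 25707 = \left(277 + 4624\right) - 25707 = 4901 - 25707 = -20806$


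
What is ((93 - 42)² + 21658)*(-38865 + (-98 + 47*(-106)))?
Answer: -1066061755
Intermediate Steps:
((93 - 42)² + 21658)*(-38865 + (-98 + 47*(-106))) = (51² + 21658)*(-38865 + (-98 - 4982)) = (2601 + 21658)*(-38865 - 5080) = 24259*(-43945) = -1066061755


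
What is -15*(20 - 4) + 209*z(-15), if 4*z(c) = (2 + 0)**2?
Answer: -31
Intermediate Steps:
z(c) = 1 (z(c) = (2 + 0)**2/4 = (1/4)*2**2 = (1/4)*4 = 1)
-15*(20 - 4) + 209*z(-15) = -15*(20 - 4) + 209*1 = -15*16 + 209 = -240 + 209 = -31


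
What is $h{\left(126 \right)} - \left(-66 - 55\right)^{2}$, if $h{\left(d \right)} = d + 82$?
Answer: $-14433$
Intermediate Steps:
$h{\left(d \right)} = 82 + d$
$h{\left(126 \right)} - \left(-66 - 55\right)^{2} = \left(82 + 126\right) - \left(-66 - 55\right)^{2} = 208 - \left(-121\right)^{2} = 208 - 14641 = -14433$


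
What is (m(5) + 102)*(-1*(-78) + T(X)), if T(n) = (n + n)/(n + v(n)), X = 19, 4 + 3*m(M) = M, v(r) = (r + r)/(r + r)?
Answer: 245293/30 ≈ 8176.4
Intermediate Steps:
v(r) = 1 (v(r) = (2*r)/((2*r)) = (2*r)*(1/(2*r)) = 1)
m(M) = -4/3 + M/3
T(n) = 2*n/(1 + n) (T(n) = (n + n)/(n + 1) = (2*n)/(1 + n) = 2*n/(1 + n))
(m(5) + 102)*(-1*(-78) + T(X)) = ((-4/3 + (⅓)*5) + 102)*(-1*(-78) + 2*19/(1 + 19)) = ((-4/3 + 5/3) + 102)*(78 + 2*19/20) = (⅓ + 102)*(78 + 2*19*(1/20)) = 307*(78 + 19/10)/3 = (307/3)*(799/10) = 245293/30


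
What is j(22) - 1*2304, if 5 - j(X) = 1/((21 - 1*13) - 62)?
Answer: -124145/54 ≈ -2299.0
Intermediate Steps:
j(X) = 271/54 (j(X) = 5 - 1/((21 - 1*13) - 62) = 5 - 1/((21 - 13) - 62) = 5 - 1/(8 - 62) = 5 - 1/(-54) = 5 - 1*(-1/54) = 5 + 1/54 = 271/54)
j(22) - 1*2304 = 271/54 - 1*2304 = 271/54 - 2304 = -124145/54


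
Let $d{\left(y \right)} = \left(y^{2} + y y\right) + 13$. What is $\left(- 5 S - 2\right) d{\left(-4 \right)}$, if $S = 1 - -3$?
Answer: $-990$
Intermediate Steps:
$d{\left(y \right)} = 13 + 2 y^{2}$ ($d{\left(y \right)} = \left(y^{2} + y^{2}\right) + 13 = 2 y^{2} + 13 = 13 + 2 y^{2}$)
$S = 4$ ($S = 1 + 3 = 4$)
$\left(- 5 S - 2\right) d{\left(-4 \right)} = \left(\left(-5\right) 4 - 2\right) \left(13 + 2 \left(-4\right)^{2}\right) = \left(-20 - 2\right) \left(13 + 2 \cdot 16\right) = - 22 \left(13 + 32\right) = \left(-22\right) 45 = -990$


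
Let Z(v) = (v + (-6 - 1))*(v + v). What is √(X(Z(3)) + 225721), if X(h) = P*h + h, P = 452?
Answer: √214849 ≈ 463.52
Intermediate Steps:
Z(v) = 2*v*(-7 + v) (Z(v) = (v - 7)*(2*v) = (-7 + v)*(2*v) = 2*v*(-7 + v))
X(h) = 453*h (X(h) = 452*h + h = 453*h)
√(X(Z(3)) + 225721) = √(453*(2*3*(-7 + 3)) + 225721) = √(453*(2*3*(-4)) + 225721) = √(453*(-24) + 225721) = √(-10872 + 225721) = √214849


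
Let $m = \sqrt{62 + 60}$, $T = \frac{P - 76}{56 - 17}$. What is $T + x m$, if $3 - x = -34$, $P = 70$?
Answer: $- \frac{2}{13} + 37 \sqrt{122} \approx 408.52$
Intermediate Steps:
$T = - \frac{2}{13}$ ($T = \frac{70 - 76}{56 - 17} = - \frac{6}{39} = \left(-6\right) \frac{1}{39} = - \frac{2}{13} \approx -0.15385$)
$x = 37$ ($x = 3 - -34 = 3 + 34 = 37$)
$m = \sqrt{122} \approx 11.045$
$T + x m = - \frac{2}{13} + 37 \sqrt{122}$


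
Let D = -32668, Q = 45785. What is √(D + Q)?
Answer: √13117 ≈ 114.53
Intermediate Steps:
√(D + Q) = √(-32668 + 45785) = √13117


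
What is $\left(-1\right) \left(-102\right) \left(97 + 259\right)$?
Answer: $36312$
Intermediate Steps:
$\left(-1\right) \left(-102\right) \left(97 + 259\right) = 102 \cdot 356 = 36312$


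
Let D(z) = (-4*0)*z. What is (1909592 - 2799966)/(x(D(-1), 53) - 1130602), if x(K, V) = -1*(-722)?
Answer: 445187/564940 ≈ 0.78802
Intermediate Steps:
D(z) = 0 (D(z) = 0*z = 0)
x(K, V) = 722
(1909592 - 2799966)/(x(D(-1), 53) - 1130602) = (1909592 - 2799966)/(722 - 1130602) = -890374/(-1129880) = -890374*(-1/1129880) = 445187/564940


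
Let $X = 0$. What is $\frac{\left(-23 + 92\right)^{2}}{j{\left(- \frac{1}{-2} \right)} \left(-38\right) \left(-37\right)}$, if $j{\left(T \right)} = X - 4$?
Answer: $- \frac{4761}{5624} \approx -0.84655$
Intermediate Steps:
$j{\left(T \right)} = -4$ ($j{\left(T \right)} = 0 - 4 = -4$)
$\frac{\left(-23 + 92\right)^{2}}{j{\left(- \frac{1}{-2} \right)} \left(-38\right) \left(-37\right)} = \frac{\left(-23 + 92\right)^{2}}{\left(-4\right) \left(-38\right) \left(-37\right)} = \frac{69^{2}}{152 \left(-37\right)} = \frac{4761}{-5624} = 4761 \left(- \frac{1}{5624}\right) = - \frac{4761}{5624}$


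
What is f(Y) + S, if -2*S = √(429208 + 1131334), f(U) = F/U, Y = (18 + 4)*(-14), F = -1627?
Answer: 1627/308 - √1560542/2 ≈ -619.33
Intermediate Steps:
Y = -308 (Y = 22*(-14) = -308)
f(U) = -1627/U
S = -√1560542/2 (S = -√(429208 + 1131334)/2 = -√1560542/2 ≈ -624.61)
f(Y) + S = -1627/(-308) - √1560542/2 = -1627*(-1/308) - √1560542/2 = 1627/308 - √1560542/2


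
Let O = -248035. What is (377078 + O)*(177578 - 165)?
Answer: 22893905759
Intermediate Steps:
(377078 + O)*(177578 - 165) = (377078 - 248035)*(177578 - 165) = 129043*177413 = 22893905759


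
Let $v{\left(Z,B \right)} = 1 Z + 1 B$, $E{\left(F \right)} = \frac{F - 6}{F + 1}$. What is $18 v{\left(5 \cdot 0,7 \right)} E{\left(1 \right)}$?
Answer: $-315$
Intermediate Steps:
$E{\left(F \right)} = \frac{-6 + F}{1 + F}$
$v{\left(Z,B \right)} = B + Z$ ($v{\left(Z,B \right)} = Z + B = B + Z$)
$18 v{\left(5 \cdot 0,7 \right)} E{\left(1 \right)} = 18 \left(7 + 5 \cdot 0\right) \frac{-6 + 1}{1 + 1} = 18 \left(7 + 0\right) \frac{1}{2} \left(-5\right) = 18 \cdot 7 \cdot \frac{1}{2} \left(-5\right) = 126 \left(- \frac{5}{2}\right) = -315$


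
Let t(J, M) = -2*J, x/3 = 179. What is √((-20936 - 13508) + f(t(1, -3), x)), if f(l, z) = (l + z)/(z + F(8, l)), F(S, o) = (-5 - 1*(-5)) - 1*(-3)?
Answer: I*√11159535/18 ≈ 185.59*I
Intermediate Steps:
x = 537 (x = 3*179 = 537)
F(S, o) = 3 (F(S, o) = (-5 + 5) + 3 = 0 + 3 = 3)
f(l, z) = (l + z)/(3 + z) (f(l, z) = (l + z)/(z + 3) = (l + z)/(3 + z))
√((-20936 - 13508) + f(t(1, -3), x)) = √((-20936 - 13508) + (-2*1 + 537)/(3 + 537)) = √(-34444 + (-2 + 537)/540) = √(-34444 + (1/540)*535) = √(-34444 + 107/108) = √(-3719845/108) = I*√11159535/18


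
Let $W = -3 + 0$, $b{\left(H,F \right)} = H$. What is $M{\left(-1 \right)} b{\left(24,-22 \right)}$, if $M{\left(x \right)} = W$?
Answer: $-72$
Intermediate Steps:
$W = -3$
$M{\left(x \right)} = -3$
$M{\left(-1 \right)} b{\left(24,-22 \right)} = \left(-3\right) 24 = -72$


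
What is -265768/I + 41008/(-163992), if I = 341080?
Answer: -899544289/873974865 ≈ -1.0293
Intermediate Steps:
-265768/I + 41008/(-163992) = -265768/341080 + 41008/(-163992) = -265768*1/341080 + 41008*(-1/163992) = -33221/42635 - 5126/20499 = -899544289/873974865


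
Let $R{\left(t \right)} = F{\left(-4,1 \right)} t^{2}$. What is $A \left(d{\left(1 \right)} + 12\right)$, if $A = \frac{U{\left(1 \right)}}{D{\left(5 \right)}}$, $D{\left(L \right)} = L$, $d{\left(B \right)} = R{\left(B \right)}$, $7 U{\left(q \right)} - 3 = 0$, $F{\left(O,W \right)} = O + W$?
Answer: $\frac{27}{35} \approx 0.77143$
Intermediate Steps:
$U{\left(q \right)} = \frac{3}{7}$ ($U{\left(q \right)} = \frac{3}{7} + \frac{1}{7} \cdot 0 = \frac{3}{7} + 0 = \frac{3}{7}$)
$R{\left(t \right)} = - 3 t^{2}$ ($R{\left(t \right)} = \left(-4 + 1\right) t^{2} = - 3 t^{2}$)
$d{\left(B \right)} = - 3 B^{2}$
$A = \frac{3}{35}$ ($A = \frac{3}{7 \cdot 5} = \frac{3}{7} \cdot \frac{1}{5} = \frac{3}{35} \approx 0.085714$)
$A \left(d{\left(1 \right)} + 12\right) = \frac{3 \left(- 3 \cdot 1^{2} + 12\right)}{35} = \frac{3 \left(\left(-3\right) 1 + 12\right)}{35} = \frac{3 \left(-3 + 12\right)}{35} = \frac{3}{35} \cdot 9 = \frac{27}{35}$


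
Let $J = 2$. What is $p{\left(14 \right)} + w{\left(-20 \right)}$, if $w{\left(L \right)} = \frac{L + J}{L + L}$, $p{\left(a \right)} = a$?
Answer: $\frac{289}{20} \approx 14.45$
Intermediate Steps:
$w{\left(L \right)} = \frac{2 + L}{2 L}$ ($w{\left(L \right)} = \frac{L + 2}{L + L} = \frac{2 + L}{2 L}$)
$p{\left(14 \right)} + w{\left(-20 \right)} = 14 + \frac{2 - 20}{2 \left(-20\right)} = 14 + \frac{1}{2} \left(- \frac{1}{20}\right) \left(-18\right) = 14 + \frac{9}{20} = \frac{289}{20}$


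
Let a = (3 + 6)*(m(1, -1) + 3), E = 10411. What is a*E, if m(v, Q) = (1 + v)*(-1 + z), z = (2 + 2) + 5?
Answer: 1780281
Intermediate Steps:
z = 9 (z = 4 + 5 = 9)
m(v, Q) = 8 + 8*v (m(v, Q) = (1 + v)*(-1 + 9) = (1 + v)*8 = 8 + 8*v)
a = 171 (a = (3 + 6)*((8 + 8*1) + 3) = 9*((8 + 8) + 3) = 9*(16 + 3) = 9*19 = 171)
a*E = 171*10411 = 1780281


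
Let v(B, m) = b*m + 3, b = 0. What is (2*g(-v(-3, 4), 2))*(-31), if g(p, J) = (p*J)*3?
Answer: 1116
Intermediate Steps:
v(B, m) = 3 (v(B, m) = 0*m + 3 = 0 + 3 = 3)
g(p, J) = 3*J*p (g(p, J) = (J*p)*3 = 3*J*p)
(2*g(-v(-3, 4), 2))*(-31) = (2*(3*2*(-1*3)))*(-31) = (2*(3*2*(-3)))*(-31) = (2*(-18))*(-31) = -36*(-31) = 1116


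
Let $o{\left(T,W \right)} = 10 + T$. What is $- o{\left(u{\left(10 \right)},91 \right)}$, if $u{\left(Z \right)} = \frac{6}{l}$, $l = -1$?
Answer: $-4$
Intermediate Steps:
$u{\left(Z \right)} = -6$ ($u{\left(Z \right)} = \frac{6}{-1} = 6 \left(-1\right) = -6$)
$- o{\left(u{\left(10 \right)},91 \right)} = - (10 - 6) = \left(-1\right) 4 = -4$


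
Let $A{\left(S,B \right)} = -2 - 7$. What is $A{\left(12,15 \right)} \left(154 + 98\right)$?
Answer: $-2268$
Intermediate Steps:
$A{\left(S,B \right)} = -9$
$A{\left(12,15 \right)} \left(154 + 98\right) = - 9 \left(154 + 98\right) = \left(-9\right) 252 = -2268$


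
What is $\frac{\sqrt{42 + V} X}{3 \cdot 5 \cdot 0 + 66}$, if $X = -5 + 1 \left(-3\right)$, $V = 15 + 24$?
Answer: $- \frac{12}{11} \approx -1.0909$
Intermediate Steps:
$V = 39$
$X = -8$ ($X = -5 - 3 = -8$)
$\frac{\sqrt{42 + V} X}{3 \cdot 5 \cdot 0 + 66} = \frac{\sqrt{42 + 39} \left(-8\right)}{3 \cdot 5 \cdot 0 + 66} = \frac{\sqrt{81} \left(-8\right)}{15 \cdot 0 + 66} = \frac{9 \left(-8\right)}{0 + 66} = - \frac{72}{66} = \left(-72\right) \frac{1}{66} = - \frac{12}{11}$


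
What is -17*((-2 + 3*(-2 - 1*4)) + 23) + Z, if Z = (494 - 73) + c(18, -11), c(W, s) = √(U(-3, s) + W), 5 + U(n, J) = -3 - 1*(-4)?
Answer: 370 + √14 ≈ 373.74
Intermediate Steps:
U(n, J) = -4 (U(n, J) = -5 + (-3 - 1*(-4)) = -5 + (-3 + 4) = -5 + 1 = -4)
c(W, s) = √(-4 + W)
Z = 421 + √14 (Z = (494 - 73) + √(-4 + 18) = 421 + √14 ≈ 424.74)
-17*((-2 + 3*(-2 - 1*4)) + 23) + Z = -17*((-2 + 3*(-2 - 1*4)) + 23) + (421 + √14) = -17*((-2 + 3*(-2 - 4)) + 23) + (421 + √14) = -17*((-2 + 3*(-6)) + 23) + (421 + √14) = -17*((-2 - 18) + 23) + (421 + √14) = -17*(-20 + 23) + (421 + √14) = -17*3 + (421 + √14) = -51 + (421 + √14) = 370 + √14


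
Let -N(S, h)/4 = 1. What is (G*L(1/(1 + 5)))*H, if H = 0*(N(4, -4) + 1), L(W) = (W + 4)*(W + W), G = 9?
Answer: 0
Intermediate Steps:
N(S, h) = -4 (N(S, h) = -4*1 = -4)
L(W) = 2*W*(4 + W) (L(W) = (4 + W)*(2*W) = 2*W*(4 + W))
H = 0 (H = 0*(-4 + 1) = 0*(-3) = 0)
(G*L(1/(1 + 5)))*H = (9*(2*(4 + 1/(1 + 5))/(1 + 5)))*0 = (9*(2*(4 + 1/6)/6))*0 = (9*(2*(1/6)*(4 + 1/6)))*0 = (9*(2*(1/6)*(25/6)))*0 = (9*(25/18))*0 = (25/2)*0 = 0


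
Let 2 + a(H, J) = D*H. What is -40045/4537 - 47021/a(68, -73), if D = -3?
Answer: 205085007/934622 ≈ 219.43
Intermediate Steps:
a(H, J) = -2 - 3*H
-40045/4537 - 47021/a(68, -73) = -40045/4537 - 47021/(-2 - 3*68) = -40045*1/4537 - 47021/(-2 - 204) = -40045/4537 - 47021/(-206) = -40045/4537 - 47021*(-1/206) = -40045/4537 + 47021/206 = 205085007/934622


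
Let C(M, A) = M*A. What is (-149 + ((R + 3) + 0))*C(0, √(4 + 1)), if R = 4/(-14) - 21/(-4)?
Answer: 0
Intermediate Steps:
R = 139/28 (R = 4*(-1/14) - 21*(-¼) = -2/7 + 21/4 = 139/28 ≈ 4.9643)
C(M, A) = A*M
(-149 + ((R + 3) + 0))*C(0, √(4 + 1)) = (-149 + ((139/28 + 3) + 0))*(√(4 + 1)*0) = (-149 + (223/28 + 0))*(√5*0) = (-149 + 223/28)*0 = -3949/28*0 = 0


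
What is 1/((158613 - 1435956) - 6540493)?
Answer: -1/7817836 ≈ -1.2791e-7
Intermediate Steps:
1/((158613 - 1435956) - 6540493) = 1/(-1277343 - 6540493) = 1/(-7817836) = -1/7817836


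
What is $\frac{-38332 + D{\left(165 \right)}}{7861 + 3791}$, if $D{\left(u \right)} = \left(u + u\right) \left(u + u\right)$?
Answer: $\frac{17642}{2913} \approx 6.0563$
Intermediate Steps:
$D{\left(u \right)} = 4 u^{2}$ ($D{\left(u \right)} = 2 u 2 u = 4 u^{2}$)
$\frac{-38332 + D{\left(165 \right)}}{7861 + 3791} = \frac{-38332 + 4 \cdot 165^{2}}{7861 + 3791} = \frac{-38332 + 4 \cdot 27225}{11652} = \left(-38332 + 108900\right) \frac{1}{11652} = 70568 \cdot \frac{1}{11652} = \frac{17642}{2913}$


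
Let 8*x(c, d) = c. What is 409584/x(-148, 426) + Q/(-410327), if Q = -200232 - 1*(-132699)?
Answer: -336124249215/15182099 ≈ -22140.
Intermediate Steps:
x(c, d) = c/8
Q = -67533 (Q = -200232 + 132699 = -67533)
409584/x(-148, 426) + Q/(-410327) = 409584/(((⅛)*(-148))) - 67533/(-410327) = 409584/(-37/2) - 67533*(-1/410327) = 409584*(-2/37) + 67533/410327 = -819168/37 + 67533/410327 = -336124249215/15182099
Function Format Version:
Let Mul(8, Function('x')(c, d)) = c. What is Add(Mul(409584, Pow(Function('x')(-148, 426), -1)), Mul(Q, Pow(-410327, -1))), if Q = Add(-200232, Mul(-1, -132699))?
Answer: Rational(-336124249215, 15182099) ≈ -22140.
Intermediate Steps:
Function('x')(c, d) = Mul(Rational(1, 8), c)
Q = -67533 (Q = Add(-200232, 132699) = -67533)
Add(Mul(409584, Pow(Function('x')(-148, 426), -1)), Mul(Q, Pow(-410327, -1))) = Add(Mul(409584, Pow(Mul(Rational(1, 8), -148), -1)), Mul(-67533, Pow(-410327, -1))) = Add(Mul(409584, Pow(Rational(-37, 2), -1)), Mul(-67533, Rational(-1, 410327))) = Add(Mul(409584, Rational(-2, 37)), Rational(67533, 410327)) = Add(Rational(-819168, 37), Rational(67533, 410327)) = Rational(-336124249215, 15182099)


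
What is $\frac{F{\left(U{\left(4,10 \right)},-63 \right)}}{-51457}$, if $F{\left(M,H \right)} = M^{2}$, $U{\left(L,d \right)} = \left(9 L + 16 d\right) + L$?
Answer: $- \frac{40000}{51457} \approx -0.77735$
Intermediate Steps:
$U{\left(L,d \right)} = 10 L + 16 d$
$\frac{F{\left(U{\left(4,10 \right)},-63 \right)}}{-51457} = \frac{\left(10 \cdot 4 + 16 \cdot 10\right)^{2}}{-51457} = \left(40 + 160\right)^{2} \left(- \frac{1}{51457}\right) = 200^{2} \left(- \frac{1}{51457}\right) = 40000 \left(- \frac{1}{51457}\right) = - \frac{40000}{51457}$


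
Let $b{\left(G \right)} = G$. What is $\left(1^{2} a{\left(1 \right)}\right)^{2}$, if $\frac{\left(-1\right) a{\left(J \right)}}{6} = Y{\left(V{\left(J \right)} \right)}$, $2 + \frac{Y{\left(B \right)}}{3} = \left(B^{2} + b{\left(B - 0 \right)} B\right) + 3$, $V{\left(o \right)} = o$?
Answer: $2916$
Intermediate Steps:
$Y{\left(B \right)} = 3 + 6 B^{2}$ ($Y{\left(B \right)} = -6 + 3 \left(\left(B^{2} + \left(B - 0\right) B\right) + 3\right) = -6 + 3 \left(\left(B^{2} + \left(B + 0\right) B\right) + 3\right) = -6 + 3 \left(\left(B^{2} + B B\right) + 3\right) = -6 + 3 \left(\left(B^{2} + B^{2}\right) + 3\right) = -6 + 3 \left(2 B^{2} + 3\right) = -6 + 3 \left(3 + 2 B^{2}\right) = -6 + \left(9 + 6 B^{2}\right) = 3 + 6 B^{2}$)
$a{\left(J \right)} = -18 - 36 J^{2}$ ($a{\left(J \right)} = - 6 \left(3 + 6 J^{2}\right) = -18 - 36 J^{2}$)
$\left(1^{2} a{\left(1 \right)}\right)^{2} = \left(1^{2} \left(-18 - 36 \cdot 1^{2}\right)\right)^{2} = \left(1 \left(-18 - 36\right)\right)^{2} = \left(1 \left(-54\right)\right)^{2} = \left(-54\right)^{2} = 2916$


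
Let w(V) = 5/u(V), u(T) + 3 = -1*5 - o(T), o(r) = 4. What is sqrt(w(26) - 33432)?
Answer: I*sqrt(1203567)/6 ≈ 182.85*I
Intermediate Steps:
u(T) = -12 (u(T) = -3 + (-1*5 - 1*4) = -3 + (-5 - 4) = -3 - 9 = -12)
w(V) = -5/12 (w(V) = 5/(-12) = 5*(-1/12) = -5/12)
sqrt(w(26) - 33432) = sqrt(-5/12 - 33432) = sqrt(-401189/12) = I*sqrt(1203567)/6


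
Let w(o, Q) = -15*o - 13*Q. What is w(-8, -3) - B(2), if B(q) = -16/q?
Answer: 167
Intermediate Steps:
w(-8, -3) - B(2) = (-15*(-8) - 13*(-3)) - (-16)/2 = (120 + 39) - (-16)/2 = 159 - 1*(-8) = 159 + 8 = 167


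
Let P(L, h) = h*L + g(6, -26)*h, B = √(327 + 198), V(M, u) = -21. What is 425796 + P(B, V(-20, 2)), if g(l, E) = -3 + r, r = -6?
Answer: 425985 - 105*√21 ≈ 4.2550e+5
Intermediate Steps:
B = 5*√21 (B = √525 = 5*√21 ≈ 22.913)
g(l, E) = -9 (g(l, E) = -3 - 6 = -9)
P(L, h) = -9*h + L*h (P(L, h) = h*L - 9*h = L*h - 9*h = -9*h + L*h)
425796 + P(B, V(-20, 2)) = 425796 - 21*(-9 + 5*√21) = 425796 + (189 - 105*√21) = 425985 - 105*√21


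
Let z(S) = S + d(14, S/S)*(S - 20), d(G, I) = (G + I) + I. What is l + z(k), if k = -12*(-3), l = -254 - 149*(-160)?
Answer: 23878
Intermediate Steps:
l = 23586 (l = -254 + 23840 = 23586)
d(G, I) = G + 2*I
k = 36
z(S) = -320 + 17*S (z(S) = S + (14 + 2*(S/S))*(S - 20) = S + (14 + 2*1)*(-20 + S) = S + (14 + 2)*(-20 + S) = S + 16*(-20 + S) = S + (-320 + 16*S) = -320 + 17*S)
l + z(k) = 23586 + (-320 + 17*36) = 23586 + (-320 + 612) = 23586 + 292 = 23878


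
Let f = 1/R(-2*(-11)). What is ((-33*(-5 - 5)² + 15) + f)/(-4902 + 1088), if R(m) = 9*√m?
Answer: 3285/3814 - √22/755172 ≈ 0.86129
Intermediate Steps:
f = √22/198 (f = 1/(9*√(-2*(-11))) = 1/(9*√22) = √22/198 ≈ 0.023689)
((-33*(-5 - 5)² + 15) + f)/(-4902 + 1088) = ((-33*(-5 - 5)² + 15) + √22/198)/(-4902 + 1088) = ((-33*(-10)² + 15) + √22/198)/(-3814) = ((-33*100 + 15) + √22/198)*(-1/3814) = ((-3300 + 15) + √22/198)*(-1/3814) = (-3285 + √22/198)*(-1/3814) = 3285/3814 - √22/755172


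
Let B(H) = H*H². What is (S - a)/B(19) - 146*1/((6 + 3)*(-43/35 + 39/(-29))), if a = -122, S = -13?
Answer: 509498791/80620686 ≈ 6.3197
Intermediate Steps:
B(H) = H³
(S - a)/B(19) - 146*1/((6 + 3)*(-43/35 + 39/(-29))) = (-13 - 1*(-122))/(19³) - 146*1/((6 + 3)*(-43/35 + 39/(-29))) = (-13 + 122)/6859 - 146*1/(9*(-43*1/35 + 39*(-1/29))) = 109*(1/6859) - 146*1/(9*(-43/35 - 39/29)) = 109/6859 - 146/(9*(-2612/1015)) = 109/6859 - 146/(-23508/1015) = 109/6859 - 146*(-1015/23508) = 109/6859 + 74095/11754 = 509498791/80620686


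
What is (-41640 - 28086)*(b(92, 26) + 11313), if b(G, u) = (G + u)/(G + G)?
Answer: -36287327865/46 ≈ -7.8885e+8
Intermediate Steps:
b(G, u) = (G + u)/(2*G) (b(G, u) = (G + u)/((2*G)) = (G + u)*(1/(2*G)) = (G + u)/(2*G))
(-41640 - 28086)*(b(92, 26) + 11313) = (-41640 - 28086)*((½)*(92 + 26)/92 + 11313) = -69726*((½)*(1/92)*118 + 11313) = -69726*(59/92 + 11313) = -69726*1040855/92 = -36287327865/46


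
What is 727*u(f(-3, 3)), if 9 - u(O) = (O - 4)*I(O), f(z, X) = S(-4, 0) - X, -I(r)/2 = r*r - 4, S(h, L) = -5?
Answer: -1040337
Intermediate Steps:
I(r) = 8 - 2*r² (I(r) = -2*(r*r - 4) = -2*(r² - 4) = -2*(-4 + r²) = 8 - 2*r²)
f(z, X) = -5 - X
u(O) = 9 - (-4 + O)*(8 - 2*O²) (u(O) = 9 - (O - 4)*(8 - 2*O²) = 9 - (-4 + O)*(8 - 2*O²))
727*u(f(-3, 3)) = 727*(41 - 8*(-5 - 1*3)² + 2*(-5 - 1*3)*(-4 + (-5 - 1*3)²)) = 727*(41 - 8*(-5 - 3)² + 2*(-5 - 3)*(-4 + (-5 - 3)²)) = 727*(41 - 8*(-8)² + 2*(-8)*(-4 + (-8)²)) = 727*(41 - 8*64 + 2*(-8)*(-4 + 64)) = 727*(41 - 512 + 2*(-8)*60) = 727*(41 - 512 - 960) = 727*(-1431) = -1040337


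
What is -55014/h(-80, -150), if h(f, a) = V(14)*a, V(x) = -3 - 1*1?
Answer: -9169/100 ≈ -91.690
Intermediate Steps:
V(x) = -4 (V(x) = -3 - 1 = -4)
h(f, a) = -4*a
-55014/h(-80, -150) = -55014/((-4*(-150))) = -55014/600 = -55014*1/600 = -9169/100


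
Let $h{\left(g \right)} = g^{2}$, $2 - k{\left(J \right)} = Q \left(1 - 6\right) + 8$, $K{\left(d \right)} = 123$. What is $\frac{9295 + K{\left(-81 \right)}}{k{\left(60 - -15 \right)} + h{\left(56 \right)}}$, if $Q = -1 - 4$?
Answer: $\frac{9418}{3105} \approx 3.0332$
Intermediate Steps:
$Q = -5$ ($Q = -1 - 4 = -5$)
$k{\left(J \right)} = -31$ ($k{\left(J \right)} = 2 - \left(- 5 \left(1 - 6\right) + 8\right) = 2 - \left(\left(-5\right) \left(-5\right) + 8\right) = 2 - \left(25 + 8\right) = 2 - 33 = -31$)
$\frac{9295 + K{\left(-81 \right)}}{k{\left(60 - -15 \right)} + h{\left(56 \right)}} = \frac{9295 + 123}{-31 + 56^{2}} = \frac{9418}{-31 + 3136} = \frac{9418}{3105}$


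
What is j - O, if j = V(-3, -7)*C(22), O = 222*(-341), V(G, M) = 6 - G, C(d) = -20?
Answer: 75522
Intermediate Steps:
O = -75702
j = -180 (j = (6 - 1*(-3))*(-20) = (6 + 3)*(-20) = 9*(-20) = -180)
j - O = -180 - 1*(-75702) = -180 + 75702 = 75522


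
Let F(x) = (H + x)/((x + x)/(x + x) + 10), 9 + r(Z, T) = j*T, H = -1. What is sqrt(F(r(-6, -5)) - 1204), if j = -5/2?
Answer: I*sqrt(582626)/22 ≈ 34.695*I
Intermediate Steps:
j = -5/2 (j = -5*1/2 = -5/2 ≈ -2.5000)
r(Z, T) = -9 - 5*T/2
F(x) = -1/11 + x/11 (F(x) = (-1 + x)/((x + x)/(x + x) + 10) = (-1 + x)/((2*x)/((2*x)) + 10) = (-1 + x)/((2*x)*(1/(2*x)) + 10) = (-1 + x)/(1 + 10) = (-1 + x)/11 = (-1 + x)*(1/11) = -1/11 + x/11)
sqrt(F(r(-6, -5)) - 1204) = sqrt((-1/11 + (-9 - 5/2*(-5))/11) - 1204) = sqrt((-1/11 + (-9 + 25/2)/11) - 1204) = sqrt((-1/11 + (1/11)*(7/2)) - 1204) = sqrt((-1/11 + 7/22) - 1204) = sqrt(5/22 - 1204) = sqrt(-26483/22) = I*sqrt(582626)/22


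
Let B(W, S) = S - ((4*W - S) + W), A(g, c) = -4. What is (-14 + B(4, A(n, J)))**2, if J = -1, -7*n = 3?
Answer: 1764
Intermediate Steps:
n = -3/7 (n = -1/7*3 = -3/7 ≈ -0.42857)
B(W, S) = -5*W + 2*S (B(W, S) = S - ((-S + 4*W) + W) = S - (-S + 5*W) = S + (S - 5*W) = -5*W + 2*S)
(-14 + B(4, A(n, J)))**2 = (-14 + (-5*4 + 2*(-4)))**2 = (-14 + (-20 - 8))**2 = (-14 - 28)**2 = (-42)**2 = 1764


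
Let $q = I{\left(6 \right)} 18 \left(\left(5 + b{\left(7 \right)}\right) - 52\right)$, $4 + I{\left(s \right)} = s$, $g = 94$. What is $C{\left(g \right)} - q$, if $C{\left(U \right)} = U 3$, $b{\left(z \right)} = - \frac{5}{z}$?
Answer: $\frac{13998}{7} \approx 1999.7$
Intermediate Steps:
$I{\left(s \right)} = -4 + s$
$C{\left(U \right)} = 3 U$
$q = - \frac{12024}{7}$ ($q = \left(-4 + 6\right) 18 \left(\left(5 - \frac{5}{7}\right) - 52\right) = 2 \cdot 18 \left(\left(5 - \frac{5}{7}\right) - 52\right) = 36 \left(\left(5 - \frac{5}{7}\right) - 52\right) = 36 \left(\frac{30}{7} - 52\right) = 36 \left(- \frac{334}{7}\right) = - \frac{12024}{7} \approx -1717.7$)
$C{\left(g \right)} - q = 3 \cdot 94 - - \frac{12024}{7} = 282 + \frac{12024}{7} = \frac{13998}{7}$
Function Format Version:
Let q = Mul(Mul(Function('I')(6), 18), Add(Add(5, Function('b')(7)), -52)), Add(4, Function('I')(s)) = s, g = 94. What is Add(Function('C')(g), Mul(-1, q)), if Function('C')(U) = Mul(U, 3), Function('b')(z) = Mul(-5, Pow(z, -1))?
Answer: Rational(13998, 7) ≈ 1999.7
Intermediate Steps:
Function('I')(s) = Add(-4, s)
Function('C')(U) = Mul(3, U)
q = Rational(-12024, 7) (q = Mul(Mul(Add(-4, 6), 18), Add(Add(5, Mul(-5, Pow(7, -1))), -52)) = Mul(Mul(2, 18), Add(Add(5, Mul(-5, Rational(1, 7))), -52)) = Mul(36, Add(Add(5, Rational(-5, 7)), -52)) = Mul(36, Add(Rational(30, 7), -52)) = Mul(36, Rational(-334, 7)) = Rational(-12024, 7) ≈ -1717.7)
Add(Function('C')(g), Mul(-1, q)) = Add(Mul(3, 94), Mul(-1, Rational(-12024, 7))) = Add(282, Rational(12024, 7)) = Rational(13998, 7)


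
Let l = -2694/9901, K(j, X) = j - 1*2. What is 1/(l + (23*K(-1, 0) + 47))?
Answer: -9901/220516 ≈ -0.044899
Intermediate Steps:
K(j, X) = -2 + j (K(j, X) = j - 2 = -2 + j)
l = -2694/9901 (l = -2694*1/9901 = -2694/9901 ≈ -0.27209)
1/(l + (23*K(-1, 0) + 47)) = 1/(-2694/9901 + (23*(-2 - 1) + 47)) = 1/(-2694/9901 + (23*(-3) + 47)) = 1/(-2694/9901 + (-69 + 47)) = 1/(-2694/9901 - 22) = 1/(-220516/9901) = -9901/220516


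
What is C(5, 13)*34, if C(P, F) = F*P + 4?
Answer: 2346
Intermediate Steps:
C(P, F) = 4 + F*P
C(5, 13)*34 = (4 + 13*5)*34 = (4 + 65)*34 = 69*34 = 2346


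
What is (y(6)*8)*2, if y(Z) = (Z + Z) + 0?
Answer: 192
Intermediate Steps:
y(Z) = 2*Z (y(Z) = 2*Z + 0 = 2*Z)
(y(6)*8)*2 = ((2*6)*8)*2 = (12*8)*2 = 96*2 = 192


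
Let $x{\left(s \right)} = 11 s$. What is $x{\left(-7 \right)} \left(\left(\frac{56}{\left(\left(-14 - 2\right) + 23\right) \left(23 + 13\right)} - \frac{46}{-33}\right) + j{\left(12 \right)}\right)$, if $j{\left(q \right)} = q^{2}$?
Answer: $- \frac{100912}{9} \approx -11212.0$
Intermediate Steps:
$x{\left(-7 \right)} \left(\left(\frac{56}{\left(\left(-14 - 2\right) + 23\right) \left(23 + 13\right)} - \frac{46}{-33}\right) + j{\left(12 \right)}\right) = 11 \left(-7\right) \left(\left(\frac{56}{\left(\left(-14 - 2\right) + 23\right) \left(23 + 13\right)} - \frac{46}{-33}\right) + 12^{2}\right) = - 77 \left(\left(\frac{56}{\left(-16 + 23\right) 36} - - \frac{46}{33}\right) + 144\right) = - 77 \left(\left(\frac{56}{7 \cdot 36} + \frac{46}{33}\right) + 144\right) = - 77 \left(\left(\frac{56}{252} + \frac{46}{33}\right) + 144\right) = - 77 \left(\left(56 \cdot \frac{1}{252} + \frac{46}{33}\right) + 144\right) = - 77 \left(\left(\frac{2}{9} + \frac{46}{33}\right) + 144\right) = - 77 \left(\frac{160}{99} + 144\right) = \left(-77\right) \frac{14416}{99} = - \frac{100912}{9}$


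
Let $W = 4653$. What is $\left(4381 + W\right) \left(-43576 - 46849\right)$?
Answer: $-816899450$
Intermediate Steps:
$\left(4381 + W\right) \left(-43576 - 46849\right) = \left(4381 + 4653\right) \left(-43576 - 46849\right) = 9034 \left(-90425\right) = -816899450$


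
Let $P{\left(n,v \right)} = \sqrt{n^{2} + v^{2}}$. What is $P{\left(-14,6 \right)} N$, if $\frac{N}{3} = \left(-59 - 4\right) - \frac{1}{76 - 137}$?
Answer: $- \frac{23052 \sqrt{58}}{61} \approx -2878.0$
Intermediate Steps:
$N = - \frac{11526}{61}$ ($N = 3 \left(\left(-59 - 4\right) - \frac{1}{76 - 137}\right) = 3 \left(\left(-59 - 4\right) - \frac{1}{-61}\right) = 3 \left(-63 - - \frac{1}{61}\right) = 3 \left(-63 + \frac{1}{61}\right) = 3 \left(- \frac{3842}{61}\right) = - \frac{11526}{61} \approx -188.95$)
$P{\left(-14,6 \right)} N = \sqrt{\left(-14\right)^{2} + 6^{2}} \left(- \frac{11526}{61}\right) = \sqrt{196 + 36} \left(- \frac{11526}{61}\right) = \sqrt{232} \left(- \frac{11526}{61}\right) = 2 \sqrt{58} \left(- \frac{11526}{61}\right) = - \frac{23052 \sqrt{58}}{61}$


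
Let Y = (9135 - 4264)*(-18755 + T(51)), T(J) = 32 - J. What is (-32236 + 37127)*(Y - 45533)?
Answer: -447495623117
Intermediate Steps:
Y = -91448154 (Y = (9135 - 4264)*(-18755 + (32 - 1*51)) = 4871*(-18755 + (32 - 51)) = 4871*(-18755 - 19) = 4871*(-18774) = -91448154)
(-32236 + 37127)*(Y - 45533) = (-32236 + 37127)*(-91448154 - 45533) = 4891*(-91493687) = -447495623117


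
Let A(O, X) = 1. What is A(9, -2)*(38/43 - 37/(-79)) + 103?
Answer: 354484/3397 ≈ 104.35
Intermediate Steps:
A(9, -2)*(38/43 - 37/(-79)) + 103 = 1*(38/43 - 37/(-79)) + 103 = 1*(38*(1/43) - 37*(-1/79)) + 103 = 1*(38/43 + 37/79) + 103 = 1*(4593/3397) + 103 = 4593/3397 + 103 = 354484/3397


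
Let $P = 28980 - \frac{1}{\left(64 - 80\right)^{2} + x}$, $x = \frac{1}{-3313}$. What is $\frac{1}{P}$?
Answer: $\frac{848127}{24578717147} \approx 3.4507 \cdot 10^{-5}$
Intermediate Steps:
$x = - \frac{1}{3313} \approx -0.00030184$
$P = \frac{24578717147}{848127}$ ($P = 28980 - \frac{1}{\left(64 - 80\right)^{2} - \frac{1}{3313}} = 28980 - \frac{1}{\left(-16\right)^{2} - \frac{1}{3313}} = 28980 - \frac{1}{256 - \frac{1}{3313}} = 28980 - \frac{1}{\frac{848127}{3313}} = 28980 - \frac{3313}{848127} = \frac{24578717147}{848127} \approx 28980.0$)
$\frac{1}{P} = \frac{1}{\frac{24578717147}{848127}} = \frac{848127}{24578717147}$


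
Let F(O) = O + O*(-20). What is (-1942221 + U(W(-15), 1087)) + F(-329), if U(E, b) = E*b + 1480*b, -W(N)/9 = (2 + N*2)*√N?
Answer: -327210 + 273924*I*√15 ≈ -3.2721e+5 + 1.0609e+6*I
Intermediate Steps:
W(N) = -9*√N*(2 + 2*N) (W(N) = -9*(2 + N*2)*√N = -9*(2 + 2*N)*√N = -9*√N*(2 + 2*N))
F(O) = -19*O (F(O) = O - 20*O = -19*O)
U(E, b) = 1480*b + E*b
(-1942221 + U(W(-15), 1087)) + F(-329) = (-1942221 + 1087*(1480 + 18*√(-15)*(-1 - 1*(-15)))) - 19*(-329) = (-1942221 + 1087*(1480 + 18*(I*√15)*(-1 + 15))) + 6251 = (-1942221 + 1087*(1480 + 18*(I*√15)*14)) + 6251 = (-1942221 + 1087*(1480 + 252*I*√15)) + 6251 = (-1942221 + (1608760 + 273924*I*√15)) + 6251 = (-333461 + 273924*I*√15) + 6251 = -327210 + 273924*I*√15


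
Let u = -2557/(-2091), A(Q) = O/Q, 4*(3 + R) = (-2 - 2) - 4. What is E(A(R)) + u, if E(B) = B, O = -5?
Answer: 4648/2091 ≈ 2.2229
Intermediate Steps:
R = -5 (R = -3 + ((-2 - 2) - 4)/4 = -3 + (-4 - 4)/4 = -3 + (¼)*(-8) = -3 - 2 = -5)
A(Q) = -5/Q
u = 2557/2091 (u = -2557*(-1/2091) = 2557/2091 ≈ 1.2229)
E(A(R)) + u = -5/(-5) + 2557/2091 = -5*(-⅕) + 2557/2091 = 1 + 2557/2091 = 4648/2091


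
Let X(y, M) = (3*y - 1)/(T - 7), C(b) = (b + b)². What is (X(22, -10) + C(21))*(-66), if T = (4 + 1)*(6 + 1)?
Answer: -1632081/14 ≈ -1.1658e+5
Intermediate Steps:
T = 35 (T = 5*7 = 35)
C(b) = 4*b² (C(b) = (2*b)² = 4*b²)
X(y, M) = -1/28 + 3*y/28 (X(y, M) = (3*y - 1)/(35 - 7) = (-1 + 3*y)/28 = (-1 + 3*y)*(1/28) = -1/28 + 3*y/28)
(X(22, -10) + C(21))*(-66) = ((-1/28 + (3/28)*22) + 4*21²)*(-66) = ((-1/28 + 33/14) + 4*441)*(-66) = (65/28 + 1764)*(-66) = (49457/28)*(-66) = -1632081/14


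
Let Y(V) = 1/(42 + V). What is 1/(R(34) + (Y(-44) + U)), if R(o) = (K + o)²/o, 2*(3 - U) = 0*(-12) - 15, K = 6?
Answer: 17/970 ≈ 0.017526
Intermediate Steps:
U = 21/2 (U = 3 - (0*(-12) - 15)/2 = 3 - (0 - 15)/2 = 3 - ½*(-15) = 3 + 15/2 = 21/2 ≈ 10.500)
R(o) = (6 + o)²/o
1/(R(34) + (Y(-44) + U)) = 1/((6 + 34)²/34 + (1/(42 - 44) + 21/2)) = 1/((1/34)*40² + (1/(-2) + 21/2)) = 1/((1/34)*1600 + (-½ + 21/2)) = 1/(800/17 + 10) = 1/(970/17) = 17/970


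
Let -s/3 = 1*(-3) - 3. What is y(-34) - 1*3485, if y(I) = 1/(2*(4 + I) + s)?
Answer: -146371/42 ≈ -3485.0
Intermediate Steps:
s = 18 (s = -3*(1*(-3) - 3) = -3*(-3 - 3) = -3*(-6) = 18)
y(I) = 1/(26 + 2*I) (y(I) = 1/(2*(4 + I) + 18) = 1/((8 + 2*I) + 18) = 1/(26 + 2*I))
y(-34) - 1*3485 = 1/(2*(13 - 34)) - 1*3485 = (½)/(-21) - 3485 = (½)*(-1/21) - 3485 = -1/42 - 3485 = -146371/42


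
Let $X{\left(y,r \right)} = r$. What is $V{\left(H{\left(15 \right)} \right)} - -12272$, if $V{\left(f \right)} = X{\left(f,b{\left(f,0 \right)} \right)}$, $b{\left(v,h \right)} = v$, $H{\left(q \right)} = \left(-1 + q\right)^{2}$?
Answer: $12468$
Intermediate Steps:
$V{\left(f \right)} = f$
$V{\left(H{\left(15 \right)} \right)} - -12272 = \left(-1 + 15\right)^{2} - -12272 = 14^{2} + 12272 = 196 + 12272 = 12468$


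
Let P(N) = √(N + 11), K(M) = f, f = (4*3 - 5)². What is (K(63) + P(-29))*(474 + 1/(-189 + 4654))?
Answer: 103704139/4465 + 6349233*I*√2/4465 ≈ 23226.0 + 2011.0*I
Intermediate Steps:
f = 49 (f = (12 - 5)² = 7² = 49)
K(M) = 49
P(N) = √(11 + N)
(K(63) + P(-29))*(474 + 1/(-189 + 4654)) = (49 + √(11 - 29))*(474 + 1/(-189 + 4654)) = (49 + √(-18))*(474 + 1/4465) = (49 + 3*I*√2)*(474 + 1/4465) = (49 + 3*I*√2)*(2116411/4465) = 103704139/4465 + 6349233*I*√2/4465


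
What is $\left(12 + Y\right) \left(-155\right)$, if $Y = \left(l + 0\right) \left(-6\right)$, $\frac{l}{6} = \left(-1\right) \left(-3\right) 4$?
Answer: $65100$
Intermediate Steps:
$l = 72$ ($l = 6 \left(-1\right) \left(-3\right) 4 = 6 \cdot 3 \cdot 4 = 6 \cdot 12 = 72$)
$Y = -432$ ($Y = \left(72 + 0\right) \left(-6\right) = 72 \left(-6\right) = -432$)
$\left(12 + Y\right) \left(-155\right) = \left(12 - 432\right) \left(-155\right) = \left(-420\right) \left(-155\right) = 65100$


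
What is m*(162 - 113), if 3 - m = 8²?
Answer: -2989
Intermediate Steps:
m = -61 (m = 3 - 1*8² = 3 - 1*64 = 3 - 64 = -61)
m*(162 - 113) = -61*(162 - 113) = -61*49 = -2989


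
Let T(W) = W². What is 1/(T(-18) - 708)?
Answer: -1/384 ≈ -0.0026042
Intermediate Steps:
1/(T(-18) - 708) = 1/((-18)² - 708) = 1/(324 - 708) = 1/(-384) = -1/384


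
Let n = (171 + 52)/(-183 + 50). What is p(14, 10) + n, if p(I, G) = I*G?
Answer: 18397/133 ≈ 138.32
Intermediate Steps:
p(I, G) = G*I
n = -223/133 (n = 223/(-133) = 223*(-1/133) = -223/133 ≈ -1.6767)
p(14, 10) + n = 10*14 - 223/133 = 140 - 223/133 = 18397/133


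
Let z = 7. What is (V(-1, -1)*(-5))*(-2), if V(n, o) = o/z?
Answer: -10/7 ≈ -1.4286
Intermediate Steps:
V(n, o) = o/7
(V(-1, -1)*(-5))*(-2) = (((⅐)*(-1))*(-5))*(-2) = -⅐*(-5)*(-2) = (5/7)*(-2) = -10/7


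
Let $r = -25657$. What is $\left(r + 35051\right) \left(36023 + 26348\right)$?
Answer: $585913174$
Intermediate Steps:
$\left(r + 35051\right) \left(36023 + 26348\right) = \left(-25657 + 35051\right) \left(36023 + 26348\right) = 9394 \cdot 62371 = 585913174$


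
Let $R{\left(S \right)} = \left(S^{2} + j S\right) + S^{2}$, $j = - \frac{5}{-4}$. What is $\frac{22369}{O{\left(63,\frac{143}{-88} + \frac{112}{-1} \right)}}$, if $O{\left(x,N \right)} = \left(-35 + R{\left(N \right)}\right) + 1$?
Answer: $\frac{89476}{102581} \approx 0.87225$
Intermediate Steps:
$j = \frac{5}{4}$ ($j = \left(-5\right) \left(- \frac{1}{4}\right) = \frac{5}{4} \approx 1.25$)
$R{\left(S \right)} = 2 S^{2} + \frac{5 S}{4}$ ($R{\left(S \right)} = \left(S^{2} + \frac{5 S}{4}\right) + S^{2} = 2 S^{2} + \frac{5 S}{4}$)
$O{\left(x,N \right)} = -34 + \frac{N \left(5 + 8 N\right)}{4}$ ($O{\left(x,N \right)} = \left(-35 + \frac{N \left(5 + 8 N\right)}{4}\right) + 1 = -34 + \frac{N \left(5 + 8 N\right)}{4}$)
$\frac{22369}{O{\left(63,\frac{143}{-88} + \frac{112}{-1} \right)}} = \frac{22369}{-34 + \frac{\left(\frac{143}{-88} + \frac{112}{-1}\right) \left(5 + 8 \left(\frac{143}{-88} + \frac{112}{-1}\right)\right)}{4}} = \frac{22369}{-34 + \frac{\left(143 \left(- \frac{1}{88}\right) + 112 \left(-1\right)\right) \left(5 + 8 \left(143 \left(- \frac{1}{88}\right) + 112 \left(-1\right)\right)\right)}{4}} = \frac{22369}{-34 + \frac{\left(- \frac{13}{8} - 112\right) \left(5 + 8 \left(- \frac{13}{8} - 112\right)\right)}{4}} = \frac{22369}{-34 + \frac{1}{4} \left(- \frac{909}{8}\right) \left(5 + 8 \left(- \frac{909}{8}\right)\right)} = \frac{22369}{-34 + \frac{1}{4} \left(- \frac{909}{8}\right) \left(5 - 909\right)} = \frac{22369}{-34 + \frac{1}{4} \left(- \frac{909}{8}\right) \left(-904\right)} = \frac{22369}{-34 + \frac{102717}{4}} = \frac{22369}{\frac{102581}{4}} = 22369 \cdot \frac{4}{102581} = \frac{89476}{102581}$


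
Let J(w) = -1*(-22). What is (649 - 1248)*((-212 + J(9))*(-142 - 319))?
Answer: -52466410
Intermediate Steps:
J(w) = 22
(649 - 1248)*((-212 + J(9))*(-142 - 319)) = (649 - 1248)*((-212 + 22)*(-142 - 319)) = -(-113810)*(-461) = -599*87590 = -52466410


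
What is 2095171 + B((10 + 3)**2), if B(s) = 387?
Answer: 2095558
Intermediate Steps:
2095171 + B((10 + 3)**2) = 2095171 + 387 = 2095558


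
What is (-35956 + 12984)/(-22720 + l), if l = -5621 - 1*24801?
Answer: 11486/26571 ≈ 0.43228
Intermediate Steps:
l = -30422 (l = -5621 - 24801 = -30422)
(-35956 + 12984)/(-22720 + l) = (-35956 + 12984)/(-22720 - 30422) = -22972/(-53142) = -22972*(-1/53142) = 11486/26571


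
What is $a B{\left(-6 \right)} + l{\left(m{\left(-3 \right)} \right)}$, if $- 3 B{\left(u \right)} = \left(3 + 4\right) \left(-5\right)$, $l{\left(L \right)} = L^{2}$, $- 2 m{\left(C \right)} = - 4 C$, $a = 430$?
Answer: $\frac{15158}{3} \approx 5052.7$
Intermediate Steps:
$m{\left(C \right)} = 2 C$ ($m{\left(C \right)} = - \frac{\left(-4\right) C}{2} = 2 C$)
$B{\left(u \right)} = \frac{35}{3}$ ($B{\left(u \right)} = - \frac{\left(3 + 4\right) \left(-5\right)}{3} = - \frac{7 \left(-5\right)}{3} = \left(- \frac{1}{3}\right) \left(-35\right) = \frac{35}{3}$)
$a B{\left(-6 \right)} + l{\left(m{\left(-3 \right)} \right)} = 430 \cdot \frac{35}{3} + \left(2 \left(-3\right)\right)^{2} = \frac{15050}{3} + \left(-6\right)^{2} = \frac{15050}{3} + 36 = \frac{15158}{3}$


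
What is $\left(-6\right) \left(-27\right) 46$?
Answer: $7452$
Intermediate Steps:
$\left(-6\right) \left(-27\right) 46 = 162 \cdot 46 = 7452$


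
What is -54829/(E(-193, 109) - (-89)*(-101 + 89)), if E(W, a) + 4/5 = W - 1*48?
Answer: 274145/6549 ≈ 41.861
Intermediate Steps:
E(W, a) = -244/5 + W (E(W, a) = -⅘ + (W - 1*48) = -⅘ + (W - 48) = -⅘ + (-48 + W) = -244/5 + W)
-54829/(E(-193, 109) - (-89)*(-101 + 89)) = -54829/((-244/5 - 193) - (-89)*(-101 + 89)) = -54829/(-1209/5 - (-89)*(-12)) = -54829/(-1209/5 - 1*1068) = -54829/(-1209/5 - 1068) = -54829/(-6549/5) = -54829*(-5/6549) = 274145/6549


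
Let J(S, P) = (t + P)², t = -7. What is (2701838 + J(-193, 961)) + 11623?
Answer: 3623577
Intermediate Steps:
J(S, P) = (-7 + P)²
(2701838 + J(-193, 961)) + 11623 = (2701838 + (-7 + 961)²) + 11623 = (2701838 + 954²) + 11623 = (2701838 + 910116) + 11623 = 3611954 + 11623 = 3623577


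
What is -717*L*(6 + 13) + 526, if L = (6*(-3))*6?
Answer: 1471810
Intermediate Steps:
L = -108 (L = -18*6 = -108)
-717*L*(6 + 13) + 526 = -(-77436)*(6 + 13) + 526 = -(-77436)*19 + 526 = -717*(-2052) + 526 = 1471284 + 526 = 1471810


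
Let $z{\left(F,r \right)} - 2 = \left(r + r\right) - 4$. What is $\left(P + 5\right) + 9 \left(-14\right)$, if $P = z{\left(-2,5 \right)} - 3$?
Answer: $-116$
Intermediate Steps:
$z{\left(F,r \right)} = -2 + 2 r$ ($z{\left(F,r \right)} = 2 + \left(\left(r + r\right) - 4\right) = 2 + \left(2 r - 4\right) = 2 + \left(-4 + 2 r\right) = -2 + 2 r$)
$P = 5$ ($P = \left(-2 + 2 \cdot 5\right) - 3 = \left(-2 + 10\right) - 3 = 8 - 3 = 5$)
$\left(P + 5\right) + 9 \left(-14\right) = \left(5 + 5\right) + 9 \left(-14\right) = 10 - 126 = -116$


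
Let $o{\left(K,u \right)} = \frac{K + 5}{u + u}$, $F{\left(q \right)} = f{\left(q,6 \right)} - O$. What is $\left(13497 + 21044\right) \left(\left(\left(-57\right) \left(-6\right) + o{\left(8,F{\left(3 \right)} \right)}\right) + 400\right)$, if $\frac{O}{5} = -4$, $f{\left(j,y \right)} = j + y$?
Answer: $\frac{1486955509}{58} \approx 2.5637 \cdot 10^{7}$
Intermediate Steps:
$O = -20$ ($O = 5 \left(-4\right) = -20$)
$F{\left(q \right)} = 26 + q$ ($F{\left(q \right)} = \left(q + 6\right) - -20 = \left(6 + q\right) + 20 = 26 + q$)
$o{\left(K,u \right)} = \frac{5 + K}{2 u}$
$\left(13497 + 21044\right) \left(\left(\left(-57\right) \left(-6\right) + o{\left(8,F{\left(3 \right)} \right)}\right) + 400\right) = \left(13497 + 21044\right) \left(\left(\left(-57\right) \left(-6\right) + \frac{5 + 8}{2 \left(26 + 3\right)}\right) + 400\right) = 34541 \left(\left(342 + \frac{1}{2} \cdot \frac{1}{29} \cdot 13\right) + 400\right) = 34541 \left(\left(342 + \frac{13}{58}\right) + 400\right) = 34541 \left(\frac{19849}{58} + 400\right) = 34541 \cdot \frac{43049}{58} = \frac{1486955509}{58}$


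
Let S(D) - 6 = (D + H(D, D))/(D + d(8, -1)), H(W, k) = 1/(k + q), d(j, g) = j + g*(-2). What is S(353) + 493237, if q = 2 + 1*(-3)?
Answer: 21008247275/42592 ≈ 4.9324e+5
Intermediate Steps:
q = -1 (q = 2 - 3 = -1)
d(j, g) = j - 2*g
H(W, k) = 1/(-1 + k) (H(W, k) = 1/(k - 1) = 1/(-1 + k))
S(D) = 6 + (D + 1/(-1 + D))/(10 + D) (S(D) = 6 + (D + 1/(-1 + D))/(D + (8 - 2*(-1))) = 6 + (D + 1/(-1 + D))/(D + (8 + 2)) = 6 + (D + 1/(-1 + D))/(D + 10) = 6 + (D + 1/(-1 + D))/(10 + D))
S(353) + 493237 = (1 + (-1 + 353)*(60 + 7*353))/((-1 + 353)*(10 + 353)) + 493237 = (1 + 352*(60 + 2471))/(352*363) + 493237 = (1/352)*(1/363)*(1 + 352*2531) + 493237 = (1/352)*(1/363)*(1 + 890912) + 493237 = (1/352)*(1/363)*890913 + 493237 = 296971/42592 + 493237 = 21008247275/42592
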